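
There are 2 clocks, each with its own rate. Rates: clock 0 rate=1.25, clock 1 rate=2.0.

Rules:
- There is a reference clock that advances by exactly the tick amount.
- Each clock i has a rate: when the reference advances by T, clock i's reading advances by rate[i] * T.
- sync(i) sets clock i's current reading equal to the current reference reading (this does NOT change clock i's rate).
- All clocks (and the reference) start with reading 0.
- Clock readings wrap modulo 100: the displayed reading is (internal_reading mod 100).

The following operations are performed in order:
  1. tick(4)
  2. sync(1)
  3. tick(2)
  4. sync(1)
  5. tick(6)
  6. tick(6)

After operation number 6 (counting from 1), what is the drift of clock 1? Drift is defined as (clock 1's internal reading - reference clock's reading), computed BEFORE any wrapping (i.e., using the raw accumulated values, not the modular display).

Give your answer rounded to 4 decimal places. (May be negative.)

Answer: 12.0000

Derivation:
After op 1 tick(4): ref=4.0000 raw=[5.0000 8.0000]
After op 2 sync(1): ref=4.0000 raw=[5.0000 4.0000]
After op 3 tick(2): ref=6.0000 raw=[7.5000 8.0000]
After op 4 sync(1): ref=6.0000 raw=[7.5000 6.0000]
After op 5 tick(6): ref=12.0000 raw=[15.0000 18.0000]
After op 6 tick(6): ref=18.0000 raw=[22.5000 30.0000]
Drift of clock 1 after op 6: 30.0000 - 18.0000 = 12.0000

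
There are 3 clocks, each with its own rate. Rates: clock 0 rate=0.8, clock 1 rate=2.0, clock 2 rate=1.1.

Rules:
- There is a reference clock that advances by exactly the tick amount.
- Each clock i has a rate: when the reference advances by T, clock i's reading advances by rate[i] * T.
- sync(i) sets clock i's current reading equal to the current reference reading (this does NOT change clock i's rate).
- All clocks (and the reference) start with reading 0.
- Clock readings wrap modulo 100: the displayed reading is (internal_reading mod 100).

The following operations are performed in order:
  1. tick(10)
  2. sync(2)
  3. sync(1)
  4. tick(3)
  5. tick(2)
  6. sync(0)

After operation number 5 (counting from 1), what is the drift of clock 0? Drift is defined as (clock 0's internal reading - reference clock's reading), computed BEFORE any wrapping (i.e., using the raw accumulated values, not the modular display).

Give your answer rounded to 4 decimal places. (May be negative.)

After op 1 tick(10): ref=10.0000 raw=[8.0000 20.0000 11.0000]
After op 2 sync(2): ref=10.0000 raw=[8.0000 20.0000 10.0000]
After op 3 sync(1): ref=10.0000 raw=[8.0000 10.0000 10.0000]
After op 4 tick(3): ref=13.0000 raw=[10.4000 16.0000 13.3000]
After op 5 tick(2): ref=15.0000 raw=[12.0000 20.0000 15.5000]
Drift of clock 0 after op 5: 12.0000 - 15.0000 = -3.0000

Answer: -3.0000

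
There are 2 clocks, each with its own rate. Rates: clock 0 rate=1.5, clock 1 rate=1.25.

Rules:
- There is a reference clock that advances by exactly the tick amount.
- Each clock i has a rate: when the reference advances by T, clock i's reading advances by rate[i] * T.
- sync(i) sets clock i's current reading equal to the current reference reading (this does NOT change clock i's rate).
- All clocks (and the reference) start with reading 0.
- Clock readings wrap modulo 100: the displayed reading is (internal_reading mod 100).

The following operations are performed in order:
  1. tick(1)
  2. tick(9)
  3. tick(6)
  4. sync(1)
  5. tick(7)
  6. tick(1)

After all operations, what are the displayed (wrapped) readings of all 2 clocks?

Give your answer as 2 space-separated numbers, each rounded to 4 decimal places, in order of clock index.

After op 1 tick(1): ref=1.0000 raw=[1.5000 1.2500]
After op 2 tick(9): ref=10.0000 raw=[15.0000 12.5000]
After op 3 tick(6): ref=16.0000 raw=[24.0000 20.0000]
After op 4 sync(1): ref=16.0000 raw=[24.0000 16.0000]
After op 5 tick(7): ref=23.0000 raw=[34.5000 24.7500]
After op 6 tick(1): ref=24.0000 raw=[36.0000 26.0000]
Wrap final raw readings (mod 100): 36.0000 mod 100 = 36.0000; 26.0000 mod 100 = 26.0000

Answer: 36.0000 26.0000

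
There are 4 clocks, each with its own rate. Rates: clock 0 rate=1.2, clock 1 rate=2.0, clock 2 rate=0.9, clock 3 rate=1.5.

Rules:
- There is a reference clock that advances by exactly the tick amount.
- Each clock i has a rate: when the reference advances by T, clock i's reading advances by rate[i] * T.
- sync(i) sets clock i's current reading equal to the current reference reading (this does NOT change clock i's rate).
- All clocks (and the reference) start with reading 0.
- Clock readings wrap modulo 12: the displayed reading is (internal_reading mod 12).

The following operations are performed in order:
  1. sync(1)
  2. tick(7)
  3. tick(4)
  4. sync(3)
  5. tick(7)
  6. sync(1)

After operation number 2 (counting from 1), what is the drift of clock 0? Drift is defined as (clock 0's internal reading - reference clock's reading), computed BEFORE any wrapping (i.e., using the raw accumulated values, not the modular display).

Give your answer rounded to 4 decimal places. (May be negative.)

Answer: 1.4000

Derivation:
After op 1 sync(1): ref=0.0000 raw=[0.0000 0.0000 0.0000 0.0000]
After op 2 tick(7): ref=7.0000 raw=[8.4000 14.0000 6.3000 10.5000]
Drift of clock 0 after op 2: 8.4000 - 7.0000 = 1.4000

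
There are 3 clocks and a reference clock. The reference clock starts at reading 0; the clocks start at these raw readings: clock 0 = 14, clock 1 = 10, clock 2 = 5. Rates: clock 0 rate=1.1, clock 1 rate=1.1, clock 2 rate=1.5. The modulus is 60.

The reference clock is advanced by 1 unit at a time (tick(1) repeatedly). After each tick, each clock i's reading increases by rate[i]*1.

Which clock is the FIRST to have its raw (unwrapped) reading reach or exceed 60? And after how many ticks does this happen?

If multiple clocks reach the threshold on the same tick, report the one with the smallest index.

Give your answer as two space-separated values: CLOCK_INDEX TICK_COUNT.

clock 0: start=14, rate=1.1, needs 60-14 = 46; ticks = ceil(46/1.1) = ceil(41.8182) = 42; reading at tick 42 = 14 + 1.1*42 = 60.2000
clock 1: start=10, rate=1.1, needs 60-10 = 50; ticks = ceil(50/1.1) = ceil(45.4545) = 46; reading at tick 46 = 10 + 1.1*46 = 60.6000
clock 2: start=5, rate=1.5, needs 60-5 = 55; ticks = ceil(55/1.5) = ceil(36.6667) = 37; reading at tick 37 = 5 + 1.5*37 = 60.5000
Minimum tick count = 37; winners = [2]; smallest index = 2

Answer: 2 37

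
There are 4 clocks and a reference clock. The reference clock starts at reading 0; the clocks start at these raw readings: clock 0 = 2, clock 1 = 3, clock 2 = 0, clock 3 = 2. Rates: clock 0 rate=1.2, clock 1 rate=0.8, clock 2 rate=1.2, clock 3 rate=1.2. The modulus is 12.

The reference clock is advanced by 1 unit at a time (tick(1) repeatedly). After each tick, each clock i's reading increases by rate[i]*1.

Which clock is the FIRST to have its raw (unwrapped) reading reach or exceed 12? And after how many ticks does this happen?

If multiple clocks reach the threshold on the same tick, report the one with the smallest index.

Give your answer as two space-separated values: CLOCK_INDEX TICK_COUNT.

clock 0: start=2, rate=1.2, needs 12-2 = 10; ticks = ceil(10/1.2) = ceil(8.3333) = 9; reading at tick 9 = 2 + 1.2*9 = 12.8000
clock 1: start=3, rate=0.8, needs 12-3 = 9; ticks = ceil(9/0.8) = ceil(11.2500) = 12; reading at tick 12 = 3 + 0.8*12 = 12.6000
clock 2: start=0, rate=1.2, needs 12-0 = 12; ticks = ceil(12/1.2) = ceil(10.0000) = 10; reading at tick 10 = 0 + 1.2*10 = 12.0000
clock 3: start=2, rate=1.2, needs 12-2 = 10; ticks = ceil(10/1.2) = ceil(8.3333) = 9; reading at tick 9 = 2 + 1.2*9 = 12.8000
Minimum tick count = 9; winners = [0, 3]; smallest index = 0

Answer: 0 9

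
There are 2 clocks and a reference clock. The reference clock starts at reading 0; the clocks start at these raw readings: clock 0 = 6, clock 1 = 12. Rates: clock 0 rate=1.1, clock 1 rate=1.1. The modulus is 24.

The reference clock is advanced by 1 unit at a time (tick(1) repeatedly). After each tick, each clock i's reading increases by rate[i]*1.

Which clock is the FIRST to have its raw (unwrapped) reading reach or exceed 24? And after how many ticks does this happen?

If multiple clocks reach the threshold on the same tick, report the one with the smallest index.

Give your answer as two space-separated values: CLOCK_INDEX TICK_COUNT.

Answer: 1 11

Derivation:
clock 0: start=6, rate=1.1, needs 24-6 = 18; ticks = ceil(18/1.1) = ceil(16.3636) = 17; reading at tick 17 = 6 + 1.1*17 = 24.7000
clock 1: start=12, rate=1.1, needs 24-12 = 12; ticks = ceil(12/1.1) = ceil(10.9091) = 11; reading at tick 11 = 12 + 1.1*11 = 24.1000
Minimum tick count = 11; winners = [1]; smallest index = 1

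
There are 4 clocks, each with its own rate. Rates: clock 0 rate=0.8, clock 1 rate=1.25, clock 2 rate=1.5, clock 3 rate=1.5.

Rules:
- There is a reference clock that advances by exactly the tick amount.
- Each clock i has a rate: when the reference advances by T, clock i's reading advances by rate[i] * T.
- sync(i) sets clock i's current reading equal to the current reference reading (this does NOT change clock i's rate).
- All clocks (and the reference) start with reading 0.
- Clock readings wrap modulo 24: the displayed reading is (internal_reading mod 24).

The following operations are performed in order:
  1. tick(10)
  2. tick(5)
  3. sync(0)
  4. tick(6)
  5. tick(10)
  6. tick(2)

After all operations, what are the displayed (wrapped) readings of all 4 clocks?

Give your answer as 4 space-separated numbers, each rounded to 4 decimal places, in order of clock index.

Answer: 5.4000 17.2500 1.5000 1.5000

Derivation:
After op 1 tick(10): ref=10.0000 raw=[8.0000 12.5000 15.0000 15.0000]
After op 2 tick(5): ref=15.0000 raw=[12.0000 18.7500 22.5000 22.5000]
After op 3 sync(0): ref=15.0000 raw=[15.0000 18.7500 22.5000 22.5000]
After op 4 tick(6): ref=21.0000 raw=[19.8000 26.2500 31.5000 31.5000]
After op 5 tick(10): ref=31.0000 raw=[27.8000 38.7500 46.5000 46.5000]
After op 6 tick(2): ref=33.0000 raw=[29.4000 41.2500 49.5000 49.5000]
Wrap final raw readings (mod 24): 29.4000 mod 24 = 5.4000; 41.2500 mod 24 = 17.2500; 49.5000 mod 24 = 1.5000; 49.5000 mod 24 = 1.5000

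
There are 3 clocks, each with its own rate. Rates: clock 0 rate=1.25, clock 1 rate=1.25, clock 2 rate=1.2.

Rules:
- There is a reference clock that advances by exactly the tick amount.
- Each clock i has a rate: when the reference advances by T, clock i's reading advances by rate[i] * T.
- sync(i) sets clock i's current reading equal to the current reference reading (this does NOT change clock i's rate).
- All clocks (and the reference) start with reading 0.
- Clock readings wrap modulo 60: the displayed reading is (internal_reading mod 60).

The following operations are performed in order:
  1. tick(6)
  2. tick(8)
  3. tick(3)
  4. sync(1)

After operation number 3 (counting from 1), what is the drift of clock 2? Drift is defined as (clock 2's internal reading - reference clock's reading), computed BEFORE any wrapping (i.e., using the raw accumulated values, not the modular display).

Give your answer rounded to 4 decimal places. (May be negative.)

After op 1 tick(6): ref=6.0000 raw=[7.5000 7.5000 7.2000]
After op 2 tick(8): ref=14.0000 raw=[17.5000 17.5000 16.8000]
After op 3 tick(3): ref=17.0000 raw=[21.2500 21.2500 20.4000]
Drift of clock 2 after op 3: 20.4000 - 17.0000 = 3.4000

Answer: 3.4000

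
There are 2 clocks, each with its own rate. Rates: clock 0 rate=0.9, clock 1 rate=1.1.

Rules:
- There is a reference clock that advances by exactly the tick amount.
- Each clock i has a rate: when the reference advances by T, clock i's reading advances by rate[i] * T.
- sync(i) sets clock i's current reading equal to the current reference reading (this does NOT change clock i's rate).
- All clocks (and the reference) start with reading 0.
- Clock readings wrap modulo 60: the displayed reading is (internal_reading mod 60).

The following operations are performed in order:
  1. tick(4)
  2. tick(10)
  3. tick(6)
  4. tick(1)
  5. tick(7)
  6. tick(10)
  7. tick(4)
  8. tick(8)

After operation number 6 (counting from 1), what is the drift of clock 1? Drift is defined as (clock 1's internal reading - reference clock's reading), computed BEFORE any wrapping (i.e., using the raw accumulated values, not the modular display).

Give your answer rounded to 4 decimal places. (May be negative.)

Answer: 3.8000

Derivation:
After op 1 tick(4): ref=4.0000 raw=[3.6000 4.4000]
After op 2 tick(10): ref=14.0000 raw=[12.6000 15.4000]
After op 3 tick(6): ref=20.0000 raw=[18.0000 22.0000]
After op 4 tick(1): ref=21.0000 raw=[18.9000 23.1000]
After op 5 tick(7): ref=28.0000 raw=[25.2000 30.8000]
After op 6 tick(10): ref=38.0000 raw=[34.2000 41.8000]
Drift of clock 1 after op 6: 41.8000 - 38.0000 = 3.8000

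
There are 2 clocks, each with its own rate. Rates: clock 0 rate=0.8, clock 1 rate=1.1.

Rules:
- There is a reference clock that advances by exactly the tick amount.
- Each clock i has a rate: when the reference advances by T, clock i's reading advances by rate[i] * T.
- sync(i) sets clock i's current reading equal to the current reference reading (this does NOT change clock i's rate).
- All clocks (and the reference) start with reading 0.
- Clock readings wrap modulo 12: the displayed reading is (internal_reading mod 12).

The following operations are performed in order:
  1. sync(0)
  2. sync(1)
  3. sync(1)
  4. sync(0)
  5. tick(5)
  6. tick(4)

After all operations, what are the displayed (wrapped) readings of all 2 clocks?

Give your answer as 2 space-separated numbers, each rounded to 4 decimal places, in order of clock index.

Answer: 7.2000 9.9000

Derivation:
After op 1 sync(0): ref=0.0000 raw=[0.0000 0.0000]
After op 2 sync(1): ref=0.0000 raw=[0.0000 0.0000]
After op 3 sync(1): ref=0.0000 raw=[0.0000 0.0000]
After op 4 sync(0): ref=0.0000 raw=[0.0000 0.0000]
After op 5 tick(5): ref=5.0000 raw=[4.0000 5.5000]
After op 6 tick(4): ref=9.0000 raw=[7.2000 9.9000]
Wrap final raw readings (mod 12): 7.2000 mod 12 = 7.2000; 9.9000 mod 12 = 9.9000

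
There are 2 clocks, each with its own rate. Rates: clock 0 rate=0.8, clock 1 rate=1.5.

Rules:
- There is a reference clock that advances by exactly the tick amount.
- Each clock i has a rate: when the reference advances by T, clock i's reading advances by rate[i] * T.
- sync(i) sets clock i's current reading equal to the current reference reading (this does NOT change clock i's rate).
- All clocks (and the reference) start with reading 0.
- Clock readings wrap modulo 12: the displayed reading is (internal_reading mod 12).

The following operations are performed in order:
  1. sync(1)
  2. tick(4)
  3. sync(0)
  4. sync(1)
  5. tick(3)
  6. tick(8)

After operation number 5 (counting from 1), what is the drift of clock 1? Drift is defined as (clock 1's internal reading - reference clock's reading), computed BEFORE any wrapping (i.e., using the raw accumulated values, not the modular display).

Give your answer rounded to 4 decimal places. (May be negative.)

Answer: 1.5000

Derivation:
After op 1 sync(1): ref=0.0000 raw=[0.0000 0.0000]
After op 2 tick(4): ref=4.0000 raw=[3.2000 6.0000]
After op 3 sync(0): ref=4.0000 raw=[4.0000 6.0000]
After op 4 sync(1): ref=4.0000 raw=[4.0000 4.0000]
After op 5 tick(3): ref=7.0000 raw=[6.4000 8.5000]
Drift of clock 1 after op 5: 8.5000 - 7.0000 = 1.5000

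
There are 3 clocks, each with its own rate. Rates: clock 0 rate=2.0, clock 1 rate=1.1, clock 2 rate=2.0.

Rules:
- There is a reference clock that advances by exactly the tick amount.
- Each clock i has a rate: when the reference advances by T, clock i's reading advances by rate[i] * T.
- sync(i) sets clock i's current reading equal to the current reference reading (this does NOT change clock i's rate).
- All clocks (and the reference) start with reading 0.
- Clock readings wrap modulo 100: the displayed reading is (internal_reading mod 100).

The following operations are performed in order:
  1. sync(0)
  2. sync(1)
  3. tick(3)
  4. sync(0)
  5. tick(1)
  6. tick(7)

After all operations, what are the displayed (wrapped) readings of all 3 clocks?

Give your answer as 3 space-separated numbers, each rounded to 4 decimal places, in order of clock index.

After op 1 sync(0): ref=0.0000 raw=[0.0000 0.0000 0.0000]
After op 2 sync(1): ref=0.0000 raw=[0.0000 0.0000 0.0000]
After op 3 tick(3): ref=3.0000 raw=[6.0000 3.3000 6.0000]
After op 4 sync(0): ref=3.0000 raw=[3.0000 3.3000 6.0000]
After op 5 tick(1): ref=4.0000 raw=[5.0000 4.4000 8.0000]
After op 6 tick(7): ref=11.0000 raw=[19.0000 12.1000 22.0000]
Wrap final raw readings (mod 100): 19.0000 mod 100 = 19.0000; 12.1000 mod 100 = 12.1000; 22.0000 mod 100 = 22.0000

Answer: 19.0000 12.1000 22.0000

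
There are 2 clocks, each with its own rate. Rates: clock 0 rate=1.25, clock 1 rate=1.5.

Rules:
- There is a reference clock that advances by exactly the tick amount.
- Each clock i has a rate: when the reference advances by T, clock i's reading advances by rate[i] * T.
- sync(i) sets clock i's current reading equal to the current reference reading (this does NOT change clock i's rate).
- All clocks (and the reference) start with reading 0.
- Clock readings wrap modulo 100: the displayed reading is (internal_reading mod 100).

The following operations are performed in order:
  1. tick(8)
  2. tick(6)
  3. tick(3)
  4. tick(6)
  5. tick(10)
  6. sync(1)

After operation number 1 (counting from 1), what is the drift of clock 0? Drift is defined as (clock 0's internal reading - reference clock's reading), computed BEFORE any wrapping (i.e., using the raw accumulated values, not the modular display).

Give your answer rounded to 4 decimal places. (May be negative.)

Answer: 2.0000

Derivation:
After op 1 tick(8): ref=8.0000 raw=[10.0000 12.0000]
Drift of clock 0 after op 1: 10.0000 - 8.0000 = 2.0000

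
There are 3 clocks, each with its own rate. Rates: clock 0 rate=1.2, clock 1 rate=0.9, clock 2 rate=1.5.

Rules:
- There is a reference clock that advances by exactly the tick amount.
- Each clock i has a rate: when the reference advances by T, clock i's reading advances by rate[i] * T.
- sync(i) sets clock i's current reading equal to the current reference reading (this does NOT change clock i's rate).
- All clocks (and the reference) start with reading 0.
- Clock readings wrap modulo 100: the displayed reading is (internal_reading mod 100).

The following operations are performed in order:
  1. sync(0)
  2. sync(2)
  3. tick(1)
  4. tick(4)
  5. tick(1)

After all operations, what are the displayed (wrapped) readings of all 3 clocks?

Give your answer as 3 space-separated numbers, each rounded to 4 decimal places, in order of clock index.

After op 1 sync(0): ref=0.0000 raw=[0.0000 0.0000 0.0000]
After op 2 sync(2): ref=0.0000 raw=[0.0000 0.0000 0.0000]
After op 3 tick(1): ref=1.0000 raw=[1.2000 0.9000 1.5000]
After op 4 tick(4): ref=5.0000 raw=[6.0000 4.5000 7.5000]
After op 5 tick(1): ref=6.0000 raw=[7.2000 5.4000 9.0000]
Wrap final raw readings (mod 100): 7.2000 mod 100 = 7.2000; 5.4000 mod 100 = 5.4000; 9.0000 mod 100 = 9.0000

Answer: 7.2000 5.4000 9.0000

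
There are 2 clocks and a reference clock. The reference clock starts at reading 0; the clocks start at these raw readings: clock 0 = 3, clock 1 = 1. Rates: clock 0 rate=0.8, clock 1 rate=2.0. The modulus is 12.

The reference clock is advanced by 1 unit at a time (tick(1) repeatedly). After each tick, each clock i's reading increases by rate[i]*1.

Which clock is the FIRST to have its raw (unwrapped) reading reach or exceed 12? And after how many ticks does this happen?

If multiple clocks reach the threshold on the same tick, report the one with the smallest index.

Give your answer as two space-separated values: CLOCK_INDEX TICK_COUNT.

Answer: 1 6

Derivation:
clock 0: start=3, rate=0.8, needs 12-3 = 9; ticks = ceil(9/0.8) = ceil(11.2500) = 12; reading at tick 12 = 3 + 0.8*12 = 12.6000
clock 1: start=1, rate=2.0, needs 12-1 = 11; ticks = ceil(11/2.0) = ceil(5.5000) = 6; reading at tick 6 = 1 + 2.0*6 = 13.0000
Minimum tick count = 6; winners = [1]; smallest index = 1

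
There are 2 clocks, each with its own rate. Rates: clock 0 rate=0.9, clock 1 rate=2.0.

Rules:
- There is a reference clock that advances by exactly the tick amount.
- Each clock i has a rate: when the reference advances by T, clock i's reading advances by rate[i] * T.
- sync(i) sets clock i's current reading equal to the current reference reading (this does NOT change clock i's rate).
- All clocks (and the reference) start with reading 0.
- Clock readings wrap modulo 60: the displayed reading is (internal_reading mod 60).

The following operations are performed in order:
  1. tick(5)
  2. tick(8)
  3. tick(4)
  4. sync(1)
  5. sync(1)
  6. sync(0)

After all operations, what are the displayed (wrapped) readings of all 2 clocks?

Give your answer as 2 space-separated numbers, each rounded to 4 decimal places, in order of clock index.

Answer: 17.0000 17.0000

Derivation:
After op 1 tick(5): ref=5.0000 raw=[4.5000 10.0000]
After op 2 tick(8): ref=13.0000 raw=[11.7000 26.0000]
After op 3 tick(4): ref=17.0000 raw=[15.3000 34.0000]
After op 4 sync(1): ref=17.0000 raw=[15.3000 17.0000]
After op 5 sync(1): ref=17.0000 raw=[15.3000 17.0000]
After op 6 sync(0): ref=17.0000 raw=[17.0000 17.0000]
Wrap final raw readings (mod 60): 17.0000 mod 60 = 17.0000; 17.0000 mod 60 = 17.0000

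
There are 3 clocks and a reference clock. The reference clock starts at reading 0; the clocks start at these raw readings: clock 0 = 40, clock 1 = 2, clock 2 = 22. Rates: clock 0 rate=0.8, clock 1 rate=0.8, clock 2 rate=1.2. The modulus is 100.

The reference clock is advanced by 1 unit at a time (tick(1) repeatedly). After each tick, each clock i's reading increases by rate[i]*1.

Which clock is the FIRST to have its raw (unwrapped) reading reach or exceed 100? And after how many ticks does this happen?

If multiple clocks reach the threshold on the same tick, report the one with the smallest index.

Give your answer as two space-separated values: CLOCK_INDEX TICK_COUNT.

Answer: 2 65

Derivation:
clock 0: start=40, rate=0.8, needs 100-40 = 60; ticks = ceil(60/0.8) = ceil(75.0000) = 75; reading at tick 75 = 40 + 0.8*75 = 100.0000
clock 1: start=2, rate=0.8, needs 100-2 = 98; ticks = ceil(98/0.8) = ceil(122.5000) = 123; reading at tick 123 = 2 + 0.8*123 = 100.4000
clock 2: start=22, rate=1.2, needs 100-22 = 78; ticks = ceil(78/1.2) = ceil(65.0000) = 65; reading at tick 65 = 22 + 1.2*65 = 100.0000
Minimum tick count = 65; winners = [2]; smallest index = 2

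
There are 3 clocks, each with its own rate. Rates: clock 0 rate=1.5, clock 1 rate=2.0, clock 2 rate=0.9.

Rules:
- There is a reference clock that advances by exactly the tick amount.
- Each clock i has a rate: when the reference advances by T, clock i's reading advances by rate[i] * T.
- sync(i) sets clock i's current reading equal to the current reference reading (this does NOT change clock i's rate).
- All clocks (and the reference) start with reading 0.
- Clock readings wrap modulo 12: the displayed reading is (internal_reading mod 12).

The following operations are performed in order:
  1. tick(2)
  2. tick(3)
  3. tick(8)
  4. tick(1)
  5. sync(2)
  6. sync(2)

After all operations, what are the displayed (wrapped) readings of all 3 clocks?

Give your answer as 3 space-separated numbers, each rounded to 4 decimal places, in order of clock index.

After op 1 tick(2): ref=2.0000 raw=[3.0000 4.0000 1.8000]
After op 2 tick(3): ref=5.0000 raw=[7.5000 10.0000 4.5000]
After op 3 tick(8): ref=13.0000 raw=[19.5000 26.0000 11.7000]
After op 4 tick(1): ref=14.0000 raw=[21.0000 28.0000 12.6000]
After op 5 sync(2): ref=14.0000 raw=[21.0000 28.0000 14.0000]
After op 6 sync(2): ref=14.0000 raw=[21.0000 28.0000 14.0000]
Wrap final raw readings (mod 12): 21.0000 mod 12 = 9.0000; 28.0000 mod 12 = 4.0000; 14.0000 mod 12 = 2.0000

Answer: 9.0000 4.0000 2.0000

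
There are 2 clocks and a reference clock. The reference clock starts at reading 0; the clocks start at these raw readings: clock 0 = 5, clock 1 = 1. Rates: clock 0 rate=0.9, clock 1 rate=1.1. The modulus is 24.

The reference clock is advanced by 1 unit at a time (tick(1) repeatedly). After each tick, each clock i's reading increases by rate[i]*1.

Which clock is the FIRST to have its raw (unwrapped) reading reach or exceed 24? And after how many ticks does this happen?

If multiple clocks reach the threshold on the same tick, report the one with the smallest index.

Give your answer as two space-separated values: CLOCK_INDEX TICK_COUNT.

Answer: 1 21

Derivation:
clock 0: start=5, rate=0.9, needs 24-5 = 19; ticks = ceil(19/0.9) = ceil(21.1111) = 22; reading at tick 22 = 5 + 0.9*22 = 24.8000
clock 1: start=1, rate=1.1, needs 24-1 = 23; ticks = ceil(23/1.1) = ceil(20.9091) = 21; reading at tick 21 = 1 + 1.1*21 = 24.1000
Minimum tick count = 21; winners = [1]; smallest index = 1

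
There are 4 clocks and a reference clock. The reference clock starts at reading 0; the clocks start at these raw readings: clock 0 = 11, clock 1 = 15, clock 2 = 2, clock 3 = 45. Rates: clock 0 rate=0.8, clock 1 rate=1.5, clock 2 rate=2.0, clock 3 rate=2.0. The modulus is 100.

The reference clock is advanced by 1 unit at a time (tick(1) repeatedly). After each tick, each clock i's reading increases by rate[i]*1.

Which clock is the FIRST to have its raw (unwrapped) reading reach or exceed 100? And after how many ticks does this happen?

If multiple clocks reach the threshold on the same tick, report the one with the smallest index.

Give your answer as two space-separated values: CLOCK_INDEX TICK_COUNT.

Answer: 3 28

Derivation:
clock 0: start=11, rate=0.8, needs 100-11 = 89; ticks = ceil(89/0.8) = ceil(111.2500) = 112; reading at tick 112 = 11 + 0.8*112 = 100.6000
clock 1: start=15, rate=1.5, needs 100-15 = 85; ticks = ceil(85/1.5) = ceil(56.6667) = 57; reading at tick 57 = 15 + 1.5*57 = 100.5000
clock 2: start=2, rate=2.0, needs 100-2 = 98; ticks = ceil(98/2.0) = ceil(49.0000) = 49; reading at tick 49 = 2 + 2.0*49 = 100.0000
clock 3: start=45, rate=2.0, needs 100-45 = 55; ticks = ceil(55/2.0) = ceil(27.5000) = 28; reading at tick 28 = 45 + 2.0*28 = 101.0000
Minimum tick count = 28; winners = [3]; smallest index = 3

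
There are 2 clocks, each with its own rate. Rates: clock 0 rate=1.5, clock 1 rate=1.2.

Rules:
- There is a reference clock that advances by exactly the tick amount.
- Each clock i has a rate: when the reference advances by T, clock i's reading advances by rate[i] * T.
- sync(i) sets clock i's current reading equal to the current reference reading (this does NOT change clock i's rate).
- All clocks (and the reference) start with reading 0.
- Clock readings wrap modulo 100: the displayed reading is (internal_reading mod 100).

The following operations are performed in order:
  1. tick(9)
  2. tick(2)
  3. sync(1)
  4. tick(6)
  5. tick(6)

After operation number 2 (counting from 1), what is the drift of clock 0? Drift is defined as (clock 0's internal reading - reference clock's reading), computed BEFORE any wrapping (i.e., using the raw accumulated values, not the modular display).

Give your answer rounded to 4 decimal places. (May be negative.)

Answer: 5.5000

Derivation:
After op 1 tick(9): ref=9.0000 raw=[13.5000 10.8000]
After op 2 tick(2): ref=11.0000 raw=[16.5000 13.2000]
Drift of clock 0 after op 2: 16.5000 - 11.0000 = 5.5000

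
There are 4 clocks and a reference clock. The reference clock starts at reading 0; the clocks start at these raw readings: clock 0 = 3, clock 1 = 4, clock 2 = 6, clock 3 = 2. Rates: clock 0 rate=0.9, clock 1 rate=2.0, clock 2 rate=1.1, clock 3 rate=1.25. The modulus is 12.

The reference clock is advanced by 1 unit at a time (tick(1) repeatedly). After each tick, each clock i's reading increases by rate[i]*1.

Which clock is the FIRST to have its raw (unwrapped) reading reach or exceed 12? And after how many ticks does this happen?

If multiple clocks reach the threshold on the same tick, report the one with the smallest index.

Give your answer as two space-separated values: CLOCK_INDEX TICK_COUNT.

clock 0: start=3, rate=0.9, needs 12-3 = 9; ticks = ceil(9/0.9) = ceil(10.0000) = 10; reading at tick 10 = 3 + 0.9*10 = 12.0000
clock 1: start=4, rate=2.0, needs 12-4 = 8; ticks = ceil(8/2.0) = ceil(4.0000) = 4; reading at tick 4 = 4 + 2.0*4 = 12.0000
clock 2: start=6, rate=1.1, needs 12-6 = 6; ticks = ceil(6/1.1) = ceil(5.4545) = 6; reading at tick 6 = 6 + 1.1*6 = 12.6000
clock 3: start=2, rate=1.25, needs 12-2 = 10; ticks = ceil(10/1.25) = ceil(8.0000) = 8; reading at tick 8 = 2 + 1.25*8 = 12.0000
Minimum tick count = 4; winners = [1]; smallest index = 1

Answer: 1 4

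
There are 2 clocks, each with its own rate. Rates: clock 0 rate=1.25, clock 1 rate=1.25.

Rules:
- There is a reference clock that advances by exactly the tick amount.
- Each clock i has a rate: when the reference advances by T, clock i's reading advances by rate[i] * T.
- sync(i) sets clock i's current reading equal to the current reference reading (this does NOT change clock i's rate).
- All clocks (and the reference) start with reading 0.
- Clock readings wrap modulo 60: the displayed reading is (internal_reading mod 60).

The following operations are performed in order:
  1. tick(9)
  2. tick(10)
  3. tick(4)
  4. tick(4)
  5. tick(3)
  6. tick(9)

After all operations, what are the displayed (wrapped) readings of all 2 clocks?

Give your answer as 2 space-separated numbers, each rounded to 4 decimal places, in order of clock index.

Answer: 48.7500 48.7500

Derivation:
After op 1 tick(9): ref=9.0000 raw=[11.2500 11.2500]
After op 2 tick(10): ref=19.0000 raw=[23.7500 23.7500]
After op 3 tick(4): ref=23.0000 raw=[28.7500 28.7500]
After op 4 tick(4): ref=27.0000 raw=[33.7500 33.7500]
After op 5 tick(3): ref=30.0000 raw=[37.5000 37.5000]
After op 6 tick(9): ref=39.0000 raw=[48.7500 48.7500]
Wrap final raw readings (mod 60): 48.7500 mod 60 = 48.7500; 48.7500 mod 60 = 48.7500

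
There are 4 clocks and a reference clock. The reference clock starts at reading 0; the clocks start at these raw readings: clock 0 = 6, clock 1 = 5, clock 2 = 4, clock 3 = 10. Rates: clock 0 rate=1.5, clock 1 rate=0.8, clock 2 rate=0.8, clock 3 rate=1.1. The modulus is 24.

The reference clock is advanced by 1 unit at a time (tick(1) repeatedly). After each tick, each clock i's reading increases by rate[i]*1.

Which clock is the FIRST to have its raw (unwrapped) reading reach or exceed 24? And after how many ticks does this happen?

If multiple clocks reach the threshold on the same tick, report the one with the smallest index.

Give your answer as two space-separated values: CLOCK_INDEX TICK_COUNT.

Answer: 0 12

Derivation:
clock 0: start=6, rate=1.5, needs 24-6 = 18; ticks = ceil(18/1.5) = ceil(12.0000) = 12; reading at tick 12 = 6 + 1.5*12 = 24.0000
clock 1: start=5, rate=0.8, needs 24-5 = 19; ticks = ceil(19/0.8) = ceil(23.7500) = 24; reading at tick 24 = 5 + 0.8*24 = 24.2000
clock 2: start=4, rate=0.8, needs 24-4 = 20; ticks = ceil(20/0.8) = ceil(25.0000) = 25; reading at tick 25 = 4 + 0.8*25 = 24.0000
clock 3: start=10, rate=1.1, needs 24-10 = 14; ticks = ceil(14/1.1) = ceil(12.7273) = 13; reading at tick 13 = 10 + 1.1*13 = 24.3000
Minimum tick count = 12; winners = [0]; smallest index = 0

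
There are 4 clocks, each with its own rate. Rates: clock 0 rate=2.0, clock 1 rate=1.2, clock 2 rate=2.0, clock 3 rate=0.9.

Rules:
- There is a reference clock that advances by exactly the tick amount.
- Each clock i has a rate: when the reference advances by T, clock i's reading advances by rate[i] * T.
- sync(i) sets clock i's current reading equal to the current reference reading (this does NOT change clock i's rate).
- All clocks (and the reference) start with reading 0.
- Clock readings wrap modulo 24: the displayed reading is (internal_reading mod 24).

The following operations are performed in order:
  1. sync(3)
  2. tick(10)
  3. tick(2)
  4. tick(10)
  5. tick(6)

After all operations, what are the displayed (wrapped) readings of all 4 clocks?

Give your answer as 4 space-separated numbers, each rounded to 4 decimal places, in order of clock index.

Answer: 8.0000 9.6000 8.0000 1.2000

Derivation:
After op 1 sync(3): ref=0.0000 raw=[0.0000 0.0000 0.0000 0.0000]
After op 2 tick(10): ref=10.0000 raw=[20.0000 12.0000 20.0000 9.0000]
After op 3 tick(2): ref=12.0000 raw=[24.0000 14.4000 24.0000 10.8000]
After op 4 tick(10): ref=22.0000 raw=[44.0000 26.4000 44.0000 19.8000]
After op 5 tick(6): ref=28.0000 raw=[56.0000 33.6000 56.0000 25.2000]
Wrap final raw readings (mod 24): 56.0000 mod 24 = 8.0000; 33.6000 mod 24 = 9.6000; 56.0000 mod 24 = 8.0000; 25.2000 mod 24 = 1.2000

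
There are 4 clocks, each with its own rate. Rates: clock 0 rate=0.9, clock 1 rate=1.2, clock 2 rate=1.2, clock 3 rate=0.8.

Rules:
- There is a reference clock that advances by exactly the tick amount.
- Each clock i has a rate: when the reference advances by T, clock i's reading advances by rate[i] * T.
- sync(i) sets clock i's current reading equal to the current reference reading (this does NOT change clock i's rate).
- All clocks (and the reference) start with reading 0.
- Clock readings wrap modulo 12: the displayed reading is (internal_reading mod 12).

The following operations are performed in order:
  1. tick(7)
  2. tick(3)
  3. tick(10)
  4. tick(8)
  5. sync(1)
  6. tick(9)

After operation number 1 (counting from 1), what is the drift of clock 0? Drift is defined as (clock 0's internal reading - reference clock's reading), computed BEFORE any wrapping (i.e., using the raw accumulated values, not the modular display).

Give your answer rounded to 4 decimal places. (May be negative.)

After op 1 tick(7): ref=7.0000 raw=[6.3000 8.4000 8.4000 5.6000]
Drift of clock 0 after op 1: 6.3000 - 7.0000 = -0.7000

Answer: -0.7000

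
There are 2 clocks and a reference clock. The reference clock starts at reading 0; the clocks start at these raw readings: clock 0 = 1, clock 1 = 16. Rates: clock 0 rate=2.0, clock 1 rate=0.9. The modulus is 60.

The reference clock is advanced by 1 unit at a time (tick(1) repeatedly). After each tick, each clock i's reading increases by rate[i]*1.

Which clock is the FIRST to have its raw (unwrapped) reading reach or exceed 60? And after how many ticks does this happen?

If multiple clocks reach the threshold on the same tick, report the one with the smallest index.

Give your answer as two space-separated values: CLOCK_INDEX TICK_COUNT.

clock 0: start=1, rate=2.0, needs 60-1 = 59; ticks = ceil(59/2.0) = ceil(29.5000) = 30; reading at tick 30 = 1 + 2.0*30 = 61.0000
clock 1: start=16, rate=0.9, needs 60-16 = 44; ticks = ceil(44/0.9) = ceil(48.8889) = 49; reading at tick 49 = 16 + 0.9*49 = 60.1000
Minimum tick count = 30; winners = [0]; smallest index = 0

Answer: 0 30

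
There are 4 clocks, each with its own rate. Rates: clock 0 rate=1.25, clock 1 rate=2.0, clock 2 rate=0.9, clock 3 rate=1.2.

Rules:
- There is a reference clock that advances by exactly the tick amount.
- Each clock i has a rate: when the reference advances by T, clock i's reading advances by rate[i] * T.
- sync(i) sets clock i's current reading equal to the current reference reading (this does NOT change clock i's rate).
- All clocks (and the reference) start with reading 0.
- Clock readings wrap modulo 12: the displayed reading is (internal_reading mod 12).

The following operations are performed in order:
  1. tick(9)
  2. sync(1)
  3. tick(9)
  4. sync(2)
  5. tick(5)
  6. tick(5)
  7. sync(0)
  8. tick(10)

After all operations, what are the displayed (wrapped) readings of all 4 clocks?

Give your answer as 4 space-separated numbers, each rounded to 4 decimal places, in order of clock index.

Answer: 4.5000 7.0000 0.0000 9.6000

Derivation:
After op 1 tick(9): ref=9.0000 raw=[11.2500 18.0000 8.1000 10.8000]
After op 2 sync(1): ref=9.0000 raw=[11.2500 9.0000 8.1000 10.8000]
After op 3 tick(9): ref=18.0000 raw=[22.5000 27.0000 16.2000 21.6000]
After op 4 sync(2): ref=18.0000 raw=[22.5000 27.0000 18.0000 21.6000]
After op 5 tick(5): ref=23.0000 raw=[28.7500 37.0000 22.5000 27.6000]
After op 6 tick(5): ref=28.0000 raw=[35.0000 47.0000 27.0000 33.6000]
After op 7 sync(0): ref=28.0000 raw=[28.0000 47.0000 27.0000 33.6000]
After op 8 tick(10): ref=38.0000 raw=[40.5000 67.0000 36.0000 45.6000]
Wrap final raw readings (mod 12): 40.5000 mod 12 = 4.5000; 67.0000 mod 12 = 7.0000; 36.0000 mod 12 = 0.0000; 45.6000 mod 12 = 9.6000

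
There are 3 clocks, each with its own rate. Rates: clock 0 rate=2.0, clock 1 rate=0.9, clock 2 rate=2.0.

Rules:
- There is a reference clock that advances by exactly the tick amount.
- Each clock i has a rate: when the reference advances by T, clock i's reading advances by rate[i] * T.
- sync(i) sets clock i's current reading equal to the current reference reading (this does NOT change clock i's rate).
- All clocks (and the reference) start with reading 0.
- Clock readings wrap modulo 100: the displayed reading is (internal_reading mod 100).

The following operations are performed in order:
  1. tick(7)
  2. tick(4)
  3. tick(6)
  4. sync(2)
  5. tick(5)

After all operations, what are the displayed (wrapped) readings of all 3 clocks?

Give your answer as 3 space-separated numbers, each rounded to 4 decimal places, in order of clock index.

Answer: 44.0000 19.8000 27.0000

Derivation:
After op 1 tick(7): ref=7.0000 raw=[14.0000 6.3000 14.0000]
After op 2 tick(4): ref=11.0000 raw=[22.0000 9.9000 22.0000]
After op 3 tick(6): ref=17.0000 raw=[34.0000 15.3000 34.0000]
After op 4 sync(2): ref=17.0000 raw=[34.0000 15.3000 17.0000]
After op 5 tick(5): ref=22.0000 raw=[44.0000 19.8000 27.0000]
Wrap final raw readings (mod 100): 44.0000 mod 100 = 44.0000; 19.8000 mod 100 = 19.8000; 27.0000 mod 100 = 27.0000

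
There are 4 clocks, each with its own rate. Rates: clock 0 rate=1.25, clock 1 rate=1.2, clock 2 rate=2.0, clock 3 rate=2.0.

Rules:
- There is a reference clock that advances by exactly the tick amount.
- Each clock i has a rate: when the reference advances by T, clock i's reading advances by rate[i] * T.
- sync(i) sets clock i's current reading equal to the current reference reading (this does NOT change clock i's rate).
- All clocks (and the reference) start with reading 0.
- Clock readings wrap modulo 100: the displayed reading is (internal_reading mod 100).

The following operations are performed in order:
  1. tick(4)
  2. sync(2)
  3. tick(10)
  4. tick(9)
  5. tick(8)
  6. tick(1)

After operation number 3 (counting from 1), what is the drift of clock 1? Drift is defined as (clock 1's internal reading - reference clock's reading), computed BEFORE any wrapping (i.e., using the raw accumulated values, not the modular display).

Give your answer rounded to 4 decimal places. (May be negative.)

Answer: 2.8000

Derivation:
After op 1 tick(4): ref=4.0000 raw=[5.0000 4.8000 8.0000 8.0000]
After op 2 sync(2): ref=4.0000 raw=[5.0000 4.8000 4.0000 8.0000]
After op 3 tick(10): ref=14.0000 raw=[17.5000 16.8000 24.0000 28.0000]
Drift of clock 1 after op 3: 16.8000 - 14.0000 = 2.8000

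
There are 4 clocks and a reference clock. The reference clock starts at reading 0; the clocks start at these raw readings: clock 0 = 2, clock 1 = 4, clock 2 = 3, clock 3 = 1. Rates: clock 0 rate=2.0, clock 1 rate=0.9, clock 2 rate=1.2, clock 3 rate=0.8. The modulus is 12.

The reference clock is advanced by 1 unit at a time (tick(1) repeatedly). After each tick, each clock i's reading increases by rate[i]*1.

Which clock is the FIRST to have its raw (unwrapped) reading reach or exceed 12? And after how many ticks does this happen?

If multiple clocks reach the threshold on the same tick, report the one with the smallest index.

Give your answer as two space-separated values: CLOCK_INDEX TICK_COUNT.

Answer: 0 5

Derivation:
clock 0: start=2, rate=2.0, needs 12-2 = 10; ticks = ceil(10/2.0) = ceil(5.0000) = 5; reading at tick 5 = 2 + 2.0*5 = 12.0000
clock 1: start=4, rate=0.9, needs 12-4 = 8; ticks = ceil(8/0.9) = ceil(8.8889) = 9; reading at tick 9 = 4 + 0.9*9 = 12.1000
clock 2: start=3, rate=1.2, needs 12-3 = 9; ticks = ceil(9/1.2) = ceil(7.5000) = 8; reading at tick 8 = 3 + 1.2*8 = 12.6000
clock 3: start=1, rate=0.8, needs 12-1 = 11; ticks = ceil(11/0.8) = ceil(13.7500) = 14; reading at tick 14 = 1 + 0.8*14 = 12.2000
Minimum tick count = 5; winners = [0]; smallest index = 0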